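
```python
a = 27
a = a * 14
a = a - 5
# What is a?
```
Trace:
  a=27
  a=378
  a=373

Final answer: 373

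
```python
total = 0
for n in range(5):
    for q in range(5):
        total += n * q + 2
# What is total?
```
Trace:
  total=0
  total=2, n=0, q=0
  total=4, n=0, q=1
  total=6, n=0, q=2
  total=8, n=0, q=3
  total=10, n=0, q=4
  total=12, n=1, q=0
  total=15, n=1, q=1
  total=19, n=1, q=2
  total=24, n=1, q=3
  total=30, n=1, q=4
  total=32, n=2, q=0
  total=36, n=2, q=1
  total=42, n=2, q=2
  total=50, n=2, q=3
  total=60, n=2, q=4
  total=62, n=3, q=0
  total=67, n=3, q=1
  total=75, n=3, q=2
  total=86, n=3, q=3
  total=100, n=3, q=4
  total=102, n=4, q=0
  total=108, n=4, q=1
  total=118, n=4, q=2
  total=132, n=4, q=3
  total=150, n=4, q=4

Final answer: 150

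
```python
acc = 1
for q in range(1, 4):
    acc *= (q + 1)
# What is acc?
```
Trace:
  acc=1
  acc=2, q=1
  acc=6, q=2
  acc=24, q=3

Final answer: 24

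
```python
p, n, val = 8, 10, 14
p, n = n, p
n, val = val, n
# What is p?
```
Trace:
  p=8, n=10, val=14
  p=10, n=8, val=14
  p=10, n=14, val=8

Final answer: 10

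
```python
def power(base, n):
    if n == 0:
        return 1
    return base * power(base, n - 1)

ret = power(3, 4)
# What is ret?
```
Call trace:
power(base=3, n=4)
  power(base=3, n=3)
    power(base=3, n=2)
      power(base=3, n=1)
        power(base=3, n=0)
        -> return 1
      -> return 3
    -> return 9
  -> return 27
-> return 81

Final answer: 81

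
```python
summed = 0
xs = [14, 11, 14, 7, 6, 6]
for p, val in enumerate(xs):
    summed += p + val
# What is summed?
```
Trace:
  summed=0
  summed=14, p=0, val=14
  summed=26, p=1, val=11
  summed=42, p=2, val=14
  summed=52, p=3, val=7
  summed=62, p=4, val=6
  summed=73, p=5, val=6

Final answer: 73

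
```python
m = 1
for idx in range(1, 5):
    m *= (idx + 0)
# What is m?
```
Trace:
  m=1
  m=1, idx=1
  m=2, idx=2
  m=6, idx=3
  m=24, idx=4

Final answer: 24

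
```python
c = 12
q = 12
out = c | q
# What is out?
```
Trace:
  c=12
  c=12, q=12
  c=12, q=12, out=12

Final answer: 12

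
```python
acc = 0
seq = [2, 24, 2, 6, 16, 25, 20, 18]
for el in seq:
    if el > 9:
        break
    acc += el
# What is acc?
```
Trace:
  acc=0
  acc=2, el=2
  acc=2, el=24

Final answer: 2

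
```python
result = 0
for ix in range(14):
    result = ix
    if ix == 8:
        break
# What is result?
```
Trace:
  result=0
  result=0, ix=0
  result=1, ix=1
  result=2, ix=2
  result=3, ix=3
  result=4, ix=4
  result=5, ix=5
  result=6, ix=6
  result=7, ix=7
  result=8, ix=8

Final answer: 8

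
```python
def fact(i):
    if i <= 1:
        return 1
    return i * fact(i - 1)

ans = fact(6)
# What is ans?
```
Call trace:
fact(i=6)
  fact(i=5)
    fact(i=4)
      fact(i=3)
        fact(i=2)
          fact(i=1)
          -> return 1
        -> return 2
      -> return 6
    -> return 24
  -> return 120
-> return 720

Final answer: 720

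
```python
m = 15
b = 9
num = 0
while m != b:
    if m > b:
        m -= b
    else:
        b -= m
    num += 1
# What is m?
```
Trace:
  m=15
  m=15, b=9
  m=15, b=9, num=0
  m=6, b=9, num=1
  m=6, b=3, num=2
  m=3, b=3, num=3

Final answer: 3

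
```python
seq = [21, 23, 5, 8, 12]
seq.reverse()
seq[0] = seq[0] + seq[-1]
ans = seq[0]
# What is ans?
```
Trace:
  seq=[21, 23, 5, 8, 12]
  seq=[12, 8, 5, 23, 21]
  seq=[33, 8, 5, 23, 21]
  seq=[33, 8, 5, 23, 21], ans=33

Final answer: 33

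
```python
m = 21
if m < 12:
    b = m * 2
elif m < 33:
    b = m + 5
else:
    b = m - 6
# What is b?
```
Trace:
  m=21
  m=21, b=26

Final answer: 26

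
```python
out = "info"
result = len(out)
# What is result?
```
Trace:
  out='info'
  out='info', result=4

Final answer: 4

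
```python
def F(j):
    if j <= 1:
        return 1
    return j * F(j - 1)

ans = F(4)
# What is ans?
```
Call trace:
F(j=4)
  F(j=3)
    F(j=2)
      F(j=1)
      -> return 1
    -> return 2
  -> return 6
-> return 24

Final answer: 24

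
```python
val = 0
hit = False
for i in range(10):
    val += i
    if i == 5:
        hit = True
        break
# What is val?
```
Trace:
  val=0
  val=0, hit=False
  val=0, hit=False, i=0
  val=1, hit=False, i=1
  val=3, hit=False, i=2
  val=6, hit=False, i=3
  val=10, hit=False, i=4
  val=15, hit=True, i=5

Final answer: 15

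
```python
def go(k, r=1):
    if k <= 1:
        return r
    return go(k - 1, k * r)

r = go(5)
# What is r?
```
Call trace:
go(k=5, r=1)
  go(k=4, r=5)
    go(k=3, r=20)
      go(k=2, r=60)
        go(k=1, r=120)
        -> return 120
      -> return 120
    -> return 120
  -> return 120
-> return 120

Final answer: 120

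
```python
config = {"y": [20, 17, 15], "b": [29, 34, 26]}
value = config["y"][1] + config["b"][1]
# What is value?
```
Trace:
  config={'y': [20, 17, 15], 'b': [29, 34, 26]}
  config={'y': [20, 17, 15], 'b': [29, 34, 26]}, value=51

Final answer: 51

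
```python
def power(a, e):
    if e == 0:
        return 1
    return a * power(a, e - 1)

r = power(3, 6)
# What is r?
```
Call trace:
power(a=3, e=6)
  power(a=3, e=5)
    power(a=3, e=4)
      power(a=3, e=3)
        power(a=3, e=2)
          power(a=3, e=1)
            power(a=3, e=0)
            -> return 1
          -> return 3
        -> return 9
      -> return 27
    -> return 81
  -> return 243
-> return 729

Final answer: 729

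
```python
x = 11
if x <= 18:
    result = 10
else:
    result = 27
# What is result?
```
Trace:
  x=11
  x=11, result=10

Final answer: 10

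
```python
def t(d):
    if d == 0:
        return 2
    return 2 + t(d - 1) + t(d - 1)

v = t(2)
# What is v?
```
Call trace (a repeated sub-call is expanded the first time; later identical calls just restate its return value):
t(d=2)
  t(d=1)
    t(d=0)
    -> return 2
    t(d=0)
    -> return 2
  -> return 6
  t(d=1) -> return 6  (same call as traced above)
-> return 14

Final answer: 14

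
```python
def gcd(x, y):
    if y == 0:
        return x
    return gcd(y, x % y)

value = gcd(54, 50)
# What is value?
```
Call trace:
gcd(x=54, y=50)
  gcd(x=50, y=4)
    gcd(x=4, y=2)
      gcd(x=2, y=0)
      -> return 2
    -> return 2
  -> return 2
-> return 2

Final answer: 2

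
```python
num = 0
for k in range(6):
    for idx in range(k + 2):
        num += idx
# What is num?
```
Trace:
  num=0
  num=0, k=0, idx=0
  num=1, k=0, idx=1
  num=1, k=1, idx=0
  num=2, k=1, idx=1
  num=4, k=1, idx=2
  num=4, k=2, idx=0
  num=5, k=2, idx=1
  num=7, k=2, idx=2
  num=10, k=2, idx=3
  num=10, k=3, idx=0
  num=11, k=3, idx=1
  num=13, k=3, idx=2
  num=16, k=3, idx=3
  num=20, k=3, idx=4
  num=20, k=4, idx=0
  num=21, k=4, idx=1
  num=23, k=4, idx=2
  num=26, k=4, idx=3
  num=30, k=4, idx=4
  num=35, k=4, idx=5
  num=35, k=5, idx=0
  num=36, k=5, idx=1
  num=38, k=5, idx=2
  num=41, k=5, idx=3
  num=45, k=5, idx=4
  num=50, k=5, idx=5
  num=56, k=5, idx=6

Final answer: 56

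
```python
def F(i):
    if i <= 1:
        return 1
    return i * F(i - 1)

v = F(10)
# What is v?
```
Call trace:
F(i=10)
  F(i=9)
    F(i=8)
      F(i=7)
        F(i=6)
          F(i=5)
            F(i=4)
              F(i=3)
                F(i=2)
                  F(i=1)
                  -> return 1
                -> return 2
              -> return 6
            -> return 24
          -> return 120
        -> return 720
      -> return 5040
    -> return 40320
  -> return 362880
-> return 3628800

Final answer: 3628800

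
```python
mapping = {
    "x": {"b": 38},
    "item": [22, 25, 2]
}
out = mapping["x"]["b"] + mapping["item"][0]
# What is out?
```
Trace:
  mapping={'x': {'b': 38}, 'item': [22, 25, 2]}
  mapping={'x': {'b': 38}, 'item': [22, 25, 2]}, out=60

Final answer: 60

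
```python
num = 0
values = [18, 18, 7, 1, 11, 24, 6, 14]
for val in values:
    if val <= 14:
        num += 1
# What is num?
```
Trace:
  num=0
  num=0, val=18
  num=0, val=18
  num=1, val=7
  num=2, val=1
  num=3, val=11
  num=3, val=24
  num=4, val=6
  num=5, val=14

Final answer: 5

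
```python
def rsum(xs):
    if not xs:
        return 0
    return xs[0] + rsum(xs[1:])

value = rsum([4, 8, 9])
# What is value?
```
Call trace:
rsum(xs=[4, 8, 9])
  rsum(xs=[8, 9])
    rsum(xs=[9])
      rsum(xs=[])
      -> return 0
    -> return 9
  -> return 17
-> return 21

Final answer: 21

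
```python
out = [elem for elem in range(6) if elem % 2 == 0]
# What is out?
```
Trace:
  elem=0
  elem=1
  elem=2
  elem=3
  elem=4
  elem=5
  out=[0, 2, 4]

Final answer: [0, 2, 4]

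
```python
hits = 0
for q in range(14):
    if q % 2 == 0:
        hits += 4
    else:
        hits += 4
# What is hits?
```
Trace:
  hits=0
  hits=4, q=0
  hits=8, q=1
  hits=12, q=2
  hits=16, q=3
  hits=20, q=4
  hits=24, q=5
  hits=28, q=6
  hits=32, q=7
  hits=36, q=8
  hits=40, q=9
  hits=44, q=10
  hits=48, q=11
  hits=52, q=12
  hits=56, q=13

Final answer: 56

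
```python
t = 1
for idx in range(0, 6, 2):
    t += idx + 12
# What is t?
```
Trace:
  t=1
  t=13, idx=0
  t=27, idx=2
  t=43, idx=4

Final answer: 43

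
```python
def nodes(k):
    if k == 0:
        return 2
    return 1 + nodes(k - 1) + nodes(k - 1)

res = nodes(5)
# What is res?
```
Call trace (a repeated sub-call is expanded the first time; later identical calls just restate its return value):
nodes(k=5)
  nodes(k=4)
    nodes(k=3)
      nodes(k=2)
        nodes(k=1)
          nodes(k=0)
          -> return 2
          nodes(k=0)
          -> return 2
        -> return 5
        nodes(k=1) -> return 5  (same call as traced above)
      -> return 11
      nodes(k=2) -> return 11  (same call as traced above)
    -> return 23
    nodes(k=3) -> return 23  (same call as traced above)
  -> return 47
  nodes(k=4) -> return 47  (same call as traced above)
-> return 95

Final answer: 95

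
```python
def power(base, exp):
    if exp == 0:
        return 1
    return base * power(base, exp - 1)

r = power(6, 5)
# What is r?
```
Call trace:
power(base=6, exp=5)
  power(base=6, exp=4)
    power(base=6, exp=3)
      power(base=6, exp=2)
        power(base=6, exp=1)
          power(base=6, exp=0)
          -> return 1
        -> return 6
      -> return 36
    -> return 216
  -> return 1296
-> return 7776

Final answer: 7776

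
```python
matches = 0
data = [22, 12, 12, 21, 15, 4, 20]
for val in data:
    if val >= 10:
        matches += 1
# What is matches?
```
Trace:
  matches=0
  matches=1, val=22
  matches=2, val=12
  matches=3, val=12
  matches=4, val=21
  matches=5, val=15
  matches=5, val=4
  matches=6, val=20

Final answer: 6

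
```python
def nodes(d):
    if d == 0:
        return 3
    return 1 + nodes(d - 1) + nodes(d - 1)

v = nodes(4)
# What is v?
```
Call trace (a repeated sub-call is expanded the first time; later identical calls just restate its return value):
nodes(d=4)
  nodes(d=3)
    nodes(d=2)
      nodes(d=1)
        nodes(d=0)
        -> return 3
        nodes(d=0)
        -> return 3
      -> return 7
      nodes(d=1) -> return 7  (same call as traced above)
    -> return 15
    nodes(d=2) -> return 15  (same call as traced above)
  -> return 31
  nodes(d=3) -> return 31  (same call as traced above)
-> return 63

Final answer: 63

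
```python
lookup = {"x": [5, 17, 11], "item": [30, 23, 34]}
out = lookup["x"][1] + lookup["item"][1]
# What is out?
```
Trace:
  lookup={'x': [5, 17, 11], 'item': [30, 23, 34]}
  lookup={'x': [5, 17, 11], 'item': [30, 23, 34]}, out=40

Final answer: 40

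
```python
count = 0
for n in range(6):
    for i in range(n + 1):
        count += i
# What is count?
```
Trace:
  count=0
  count=0, n=0, i=0
  count=0, n=1, i=0
  count=1, n=1, i=1
  count=1, n=2, i=0
  count=2, n=2, i=1
  count=4, n=2, i=2
  count=4, n=3, i=0
  count=5, n=3, i=1
  count=7, n=3, i=2
  count=10, n=3, i=3
  count=10, n=4, i=0
  count=11, n=4, i=1
  count=13, n=4, i=2
  count=16, n=4, i=3
  count=20, n=4, i=4
  count=20, n=5, i=0
  count=21, n=5, i=1
  count=23, n=5, i=2
  count=26, n=5, i=3
  count=30, n=5, i=4
  count=35, n=5, i=5

Final answer: 35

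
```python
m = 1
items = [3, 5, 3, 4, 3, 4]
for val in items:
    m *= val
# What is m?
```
Trace:
  m=1
  m=3, val=3
  m=15, val=5
  m=45, val=3
  m=180, val=4
  m=540, val=3
  m=2160, val=4

Final answer: 2160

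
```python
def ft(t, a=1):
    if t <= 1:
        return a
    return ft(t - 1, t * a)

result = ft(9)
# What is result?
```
Call trace:
ft(t=9, a=1)
  ft(t=8, a=9)
    ft(t=7, a=72)
      ft(t=6, a=504)
        ft(t=5, a=3024)
          ft(t=4, a=15120)
            ft(t=3, a=60480)
              ft(t=2, a=181440)
                ft(t=1, a=362880)
                -> return 362880
              -> return 362880
            -> return 362880
          -> return 362880
        -> return 362880
      -> return 362880
    -> return 362880
  -> return 362880
-> return 362880

Final answer: 362880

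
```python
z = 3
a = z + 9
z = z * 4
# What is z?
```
Trace:
  z=3
  z=3, a=12
  z=12, a=12

Final answer: 12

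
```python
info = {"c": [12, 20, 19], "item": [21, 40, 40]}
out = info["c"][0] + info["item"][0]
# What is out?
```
Trace:
  info={'c': [12, 20, 19], 'item': [21, 40, 40]}
  info={'c': [12, 20, 19], 'item': [21, 40, 40]}, out=33

Final answer: 33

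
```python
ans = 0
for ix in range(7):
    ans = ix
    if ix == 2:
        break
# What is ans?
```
Trace:
  ans=0
  ans=0, ix=0
  ans=1, ix=1
  ans=2, ix=2

Final answer: 2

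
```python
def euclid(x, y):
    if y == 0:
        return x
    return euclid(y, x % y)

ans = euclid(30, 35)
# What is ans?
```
Call trace:
euclid(x=30, y=35)
  euclid(x=35, y=30)
    euclid(x=30, y=5)
      euclid(x=5, y=0)
      -> return 5
    -> return 5
  -> return 5
-> return 5

Final answer: 5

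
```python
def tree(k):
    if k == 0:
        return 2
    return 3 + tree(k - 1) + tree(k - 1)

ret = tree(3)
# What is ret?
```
Call trace (a repeated sub-call is expanded the first time; later identical calls just restate its return value):
tree(k=3)
  tree(k=2)
    tree(k=1)
      tree(k=0)
      -> return 2
      tree(k=0)
      -> return 2
    -> return 7
    tree(k=1) -> return 7  (same call as traced above)
  -> return 17
  tree(k=2) -> return 17  (same call as traced above)
-> return 37

Final answer: 37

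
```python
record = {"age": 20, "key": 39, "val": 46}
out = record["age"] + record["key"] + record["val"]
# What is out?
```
Trace:
  record={'age': 20, 'key': 39, 'val': 46}
  record={'age': 20, 'key': 39, 'val': 46}, out=105

Final answer: 105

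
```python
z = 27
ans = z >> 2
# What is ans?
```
Trace:
  z=27
  z=27, ans=6

Final answer: 6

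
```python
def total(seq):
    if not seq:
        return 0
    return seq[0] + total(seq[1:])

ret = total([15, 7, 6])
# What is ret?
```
Call trace:
total(seq=[15, 7, 6])
  total(seq=[7, 6])
    total(seq=[6])
      total(seq=[])
      -> return 0
    -> return 6
  -> return 13
-> return 28

Final answer: 28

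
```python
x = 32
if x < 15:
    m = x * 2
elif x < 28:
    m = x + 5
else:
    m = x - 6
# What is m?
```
Trace:
  x=32
  x=32, m=26

Final answer: 26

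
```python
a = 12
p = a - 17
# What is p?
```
Trace:
  a=12
  a=12, p=-5

Final answer: -5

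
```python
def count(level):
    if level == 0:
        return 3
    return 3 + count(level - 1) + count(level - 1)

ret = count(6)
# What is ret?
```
Call trace (a repeated sub-call is expanded the first time; later identical calls just restate its return value):
count(level=6)
  count(level=5)
    count(level=4)
      count(level=3)
        count(level=2)
          count(level=1)
            count(level=0)
            -> return 3
            count(level=0)
            -> return 3
          -> return 9
          count(level=1) -> return 9  (same call as traced above)
        -> return 21
        count(level=2) -> return 21  (same call as traced above)
      -> return 45
      count(level=3) -> return 45  (same call as traced above)
    -> return 93
    count(level=4) -> return 93  (same call as traced above)
  -> return 189
  count(level=5) -> return 189  (same call as traced above)
-> return 381

Final answer: 381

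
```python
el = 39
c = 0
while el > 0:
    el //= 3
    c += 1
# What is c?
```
Trace:
  el=39
  el=39, c=0
  el=13, c=1
  el=4, c=2
  el=1, c=3
  el=0, c=4

Final answer: 4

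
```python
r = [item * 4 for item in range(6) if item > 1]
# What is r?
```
Trace:
  item=0
  item=1
  item=2
  item=3
  item=4
  item=5
  r=[8, 12, 16, 20]

Final answer: [8, 12, 16, 20]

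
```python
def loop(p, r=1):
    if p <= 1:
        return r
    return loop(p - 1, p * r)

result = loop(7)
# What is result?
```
Call trace:
loop(p=7, r=1)
  loop(p=6, r=7)
    loop(p=5, r=42)
      loop(p=4, r=210)
        loop(p=3, r=840)
          loop(p=2, r=2520)
            loop(p=1, r=5040)
            -> return 5040
          -> return 5040
        -> return 5040
      -> return 5040
    -> return 5040
  -> return 5040
-> return 5040

Final answer: 5040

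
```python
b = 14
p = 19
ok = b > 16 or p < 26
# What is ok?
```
Trace:
  b=14
  b=14, p=19
  b=14, p=19, ok=True

Final answer: True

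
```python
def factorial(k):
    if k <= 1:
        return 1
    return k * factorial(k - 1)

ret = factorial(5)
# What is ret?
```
Call trace:
factorial(k=5)
  factorial(k=4)
    factorial(k=3)
      factorial(k=2)
        factorial(k=1)
        -> return 1
      -> return 2
    -> return 6
  -> return 24
-> return 120

Final answer: 120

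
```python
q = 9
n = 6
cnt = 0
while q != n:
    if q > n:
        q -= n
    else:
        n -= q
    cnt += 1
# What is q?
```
Trace:
  q=9
  q=9, n=6
  q=9, n=6, cnt=0
  q=3, n=6, cnt=1
  q=3, n=3, cnt=2

Final answer: 3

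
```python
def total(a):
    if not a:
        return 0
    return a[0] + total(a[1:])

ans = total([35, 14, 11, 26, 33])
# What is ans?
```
Call trace:
total(a=[35, 14, 11, 26, 33])
  total(a=[14, 11, 26, 33])
    total(a=[11, 26, 33])
      total(a=[26, 33])
        total(a=[33])
          total(a=[])
          -> return 0
        -> return 33
      -> return 59
    -> return 70
  -> return 84
-> return 119

Final answer: 119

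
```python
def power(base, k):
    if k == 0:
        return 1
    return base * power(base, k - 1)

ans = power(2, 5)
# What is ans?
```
Call trace:
power(base=2, k=5)
  power(base=2, k=4)
    power(base=2, k=3)
      power(base=2, k=2)
        power(base=2, k=1)
          power(base=2, k=0)
          -> return 1
        -> return 2
      -> return 4
    -> return 8
  -> return 16
-> return 32

Final answer: 32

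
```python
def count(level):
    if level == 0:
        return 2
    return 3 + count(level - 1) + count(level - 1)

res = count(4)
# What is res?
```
Call trace (a repeated sub-call is expanded the first time; later identical calls just restate its return value):
count(level=4)
  count(level=3)
    count(level=2)
      count(level=1)
        count(level=0)
        -> return 2
        count(level=0)
        -> return 2
      -> return 7
      count(level=1) -> return 7  (same call as traced above)
    -> return 17
    count(level=2) -> return 17  (same call as traced above)
  -> return 37
  count(level=3) -> return 37  (same call as traced above)
-> return 77

Final answer: 77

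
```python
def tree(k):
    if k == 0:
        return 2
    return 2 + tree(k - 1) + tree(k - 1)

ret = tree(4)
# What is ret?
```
Call trace (a repeated sub-call is expanded the first time; later identical calls just restate its return value):
tree(k=4)
  tree(k=3)
    tree(k=2)
      tree(k=1)
        tree(k=0)
        -> return 2
        tree(k=0)
        -> return 2
      -> return 6
      tree(k=1) -> return 6  (same call as traced above)
    -> return 14
    tree(k=2) -> return 14  (same call as traced above)
  -> return 30
  tree(k=3) -> return 30  (same call as traced above)
-> return 62

Final answer: 62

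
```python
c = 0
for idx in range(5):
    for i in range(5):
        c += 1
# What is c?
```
Trace:
  c=0
  c=1, idx=0, i=0
  c=2, idx=0, i=1
  c=3, idx=0, i=2
  c=4, idx=0, i=3
  c=5, idx=0, i=4
  c=6, idx=1, i=0
  c=7, idx=1, i=1
  c=8, idx=1, i=2
  c=9, idx=1, i=3
  c=10, idx=1, i=4
  c=11, idx=2, i=0
  c=12, idx=2, i=1
  c=13, idx=2, i=2
  c=14, idx=2, i=3
  c=15, idx=2, i=4
  c=16, idx=3, i=0
  c=17, idx=3, i=1
  c=18, idx=3, i=2
  c=19, idx=3, i=3
  c=20, idx=3, i=4
  c=21, idx=4, i=0
  c=22, idx=4, i=1
  c=23, idx=4, i=2
  c=24, idx=4, i=3
  c=25, idx=4, i=4

Final answer: 25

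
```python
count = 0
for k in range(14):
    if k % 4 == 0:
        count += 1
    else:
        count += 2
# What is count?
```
Trace:
  count=0
  count=1, k=0
  count=3, k=1
  count=5, k=2
  count=7, k=3
  count=8, k=4
  count=10, k=5
  count=12, k=6
  count=14, k=7
  count=15, k=8
  count=17, k=9
  count=19, k=10
  count=21, k=11
  count=22, k=12
  count=24, k=13

Final answer: 24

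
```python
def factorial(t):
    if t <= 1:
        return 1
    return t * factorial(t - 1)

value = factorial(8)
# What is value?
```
Call trace:
factorial(t=8)
  factorial(t=7)
    factorial(t=6)
      factorial(t=5)
        factorial(t=4)
          factorial(t=3)
            factorial(t=2)
              factorial(t=1)
              -> return 1
            -> return 2
          -> return 6
        -> return 24
      -> return 120
    -> return 720
  -> return 5040
-> return 40320

Final answer: 40320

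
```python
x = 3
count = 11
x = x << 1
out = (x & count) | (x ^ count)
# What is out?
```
Trace:
  x=3
  x=3, count=11
  x=6, count=11
  x=6, count=11, out=15

Final answer: 15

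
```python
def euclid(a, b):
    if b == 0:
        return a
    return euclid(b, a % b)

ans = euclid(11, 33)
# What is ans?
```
Call trace:
euclid(a=11, b=33)
  euclid(a=33, b=11)
    euclid(a=11, b=0)
    -> return 11
  -> return 11
-> return 11

Final answer: 11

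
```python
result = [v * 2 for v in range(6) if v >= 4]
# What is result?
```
Trace:
  v=0
  v=1
  v=2
  v=3
  v=4
  v=5
  result=[8, 10]

Final answer: [8, 10]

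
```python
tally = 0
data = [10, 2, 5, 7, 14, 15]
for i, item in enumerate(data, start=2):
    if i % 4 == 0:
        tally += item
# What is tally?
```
Trace:
  tally=0
  tally=0, i=2, item=10
  tally=0, i=3, item=2
  tally=5, i=4, item=5
  tally=5, i=5, item=7
  tally=5, i=6, item=14
  tally=5, i=7, item=15

Final answer: 5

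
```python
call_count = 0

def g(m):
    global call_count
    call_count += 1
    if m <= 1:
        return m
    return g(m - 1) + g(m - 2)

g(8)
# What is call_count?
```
Call trace (a repeated sub-call is expanded the first time; later identical calls just restate its return value):
g(m=8)
  g(m=7)
    g(m=6)
      g(m=5)
        g(m=4)
          g(m=3)
            g(m=2)
              g(m=1)
              -> return 1
              g(m=0)
              -> return 0
            -> return 1
            g(m=1)
            -> return 1
          -> return 2
          g(m=2) -> return 1  (same call as traced above)
        -> return 3
        g(m=3) -> return 2  (same call as traced above)
      -> return 5
      g(m=4) -> return 3  (same call as traced above)
    -> return 8
    g(m=5) -> return 5  (same call as traced above)
  -> return 13
  g(m=6) -> return 8  (same call as traced above)
-> return 21

call_count is incremented once per call, so count the calls in each subtree. Let C(m) = number of calls made by g(m).
C(0) = C(1) = 1 (base case, no recursion); C(m) = 1 + C(m - 1) + C(m - 2) otherwise.
C(2) = 1 + C(1) + C(0) = 1 + 1 + 1 = 3
C(3) = 1 + C(2) + C(1) = 1 + 3 + 1 = 5
C(4) = 1 + C(3) + C(2) = 1 + 5 + 3 = 9
C(5) = 1 + C(4) + C(3) = 1 + 9 + 5 = 15
C(6) = 1 + C(5) + C(4) = 1 + 15 + 9 = 25
C(7) = 1 + C(6) + C(5) = 1 + 25 + 15 = 41
C(8) = 1 + C(7) + C(6) = 1 + 41 + 25 = 67
call_count = C(8) = 67

Final answer: 67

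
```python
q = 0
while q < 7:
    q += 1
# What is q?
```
Trace:
  q=0
  q=1
  q=2
  q=3
  q=4
  q=5
  q=6
  q=7

Final answer: 7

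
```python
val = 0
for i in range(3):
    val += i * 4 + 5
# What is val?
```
Trace:
  val=0
  val=5, i=0
  val=14, i=1
  val=27, i=2

Final answer: 27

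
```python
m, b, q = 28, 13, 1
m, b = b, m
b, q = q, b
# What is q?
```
Trace:
  m=28, b=13, q=1
  m=13, b=28, q=1
  m=13, b=1, q=28

Final answer: 28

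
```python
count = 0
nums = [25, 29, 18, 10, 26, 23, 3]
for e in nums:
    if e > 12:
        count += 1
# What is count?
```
Trace:
  count=0
  count=1, e=25
  count=2, e=29
  count=3, e=18
  count=3, e=10
  count=4, e=26
  count=5, e=23
  count=5, e=3

Final answer: 5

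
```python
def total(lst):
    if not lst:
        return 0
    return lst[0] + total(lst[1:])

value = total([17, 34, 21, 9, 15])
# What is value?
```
Call trace:
total(lst=[17, 34, 21, 9, 15])
  total(lst=[34, 21, 9, 15])
    total(lst=[21, 9, 15])
      total(lst=[9, 15])
        total(lst=[15])
          total(lst=[])
          -> return 0
        -> return 15
      -> return 24
    -> return 45
  -> return 79
-> return 96

Final answer: 96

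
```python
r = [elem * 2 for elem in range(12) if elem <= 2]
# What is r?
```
Trace:
  elem=0
  elem=1
  elem=2
  elem=3
  elem=4
  elem=5
  elem=6
  elem=7
  elem=8
  elem=9
  elem=10
  elem=11
  r=[0, 2, 4]

Final answer: [0, 2, 4]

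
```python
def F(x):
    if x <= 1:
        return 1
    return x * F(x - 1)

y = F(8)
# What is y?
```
Call trace:
F(x=8)
  F(x=7)
    F(x=6)
      F(x=5)
        F(x=4)
          F(x=3)
            F(x=2)
              F(x=1)
              -> return 1
            -> return 2
          -> return 6
        -> return 24
      -> return 120
    -> return 720
  -> return 5040
-> return 40320

Final answer: 40320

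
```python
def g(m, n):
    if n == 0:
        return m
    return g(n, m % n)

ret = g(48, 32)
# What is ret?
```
Call trace:
g(m=48, n=32)
  g(m=32, n=16)
    g(m=16, n=0)
    -> return 16
  -> return 16
-> return 16

Final answer: 16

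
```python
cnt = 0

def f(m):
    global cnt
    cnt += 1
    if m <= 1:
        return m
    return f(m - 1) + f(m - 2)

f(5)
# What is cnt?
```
Call trace (a repeated sub-call is expanded the first time; later identical calls just restate its return value):
f(m=5)
  f(m=4)
    f(m=3)
      f(m=2)
        f(m=1)
        -> return 1
        f(m=0)
        -> return 0
      -> return 1
      f(m=1)
      -> return 1
    -> return 2
    f(m=2) -> return 1  (same call as traced above)
  -> return 3
  f(m=3) -> return 2  (same call as traced above)
-> return 5

cnt is incremented once per call, so count the calls in each subtree. Let C(m) = number of calls made by f(m).
C(0) = C(1) = 1 (base case, no recursion); C(m) = 1 + C(m - 1) + C(m - 2) otherwise.
C(2) = 1 + C(1) + C(0) = 1 + 1 + 1 = 3
C(3) = 1 + C(2) + C(1) = 1 + 3 + 1 = 5
C(4) = 1 + C(3) + C(2) = 1 + 5 + 3 = 9
C(5) = 1 + C(4) + C(3) = 1 + 9 + 5 = 15
cnt = C(5) = 15

Final answer: 15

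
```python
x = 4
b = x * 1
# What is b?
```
Trace:
  x=4
  x=4, b=4

Final answer: 4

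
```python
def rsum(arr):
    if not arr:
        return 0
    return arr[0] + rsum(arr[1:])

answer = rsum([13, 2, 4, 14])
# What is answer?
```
Call trace:
rsum(arr=[13, 2, 4, 14])
  rsum(arr=[2, 4, 14])
    rsum(arr=[4, 14])
      rsum(arr=[14])
        rsum(arr=[])
        -> return 0
      -> return 14
    -> return 18
  -> return 20
-> return 33

Final answer: 33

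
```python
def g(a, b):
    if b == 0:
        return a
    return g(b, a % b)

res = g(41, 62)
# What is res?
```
Call trace:
g(a=41, b=62)
  g(a=62, b=41)
    g(a=41, b=21)
      g(a=21, b=20)
        g(a=20, b=1)
          g(a=1, b=0)
          -> return 1
        -> return 1
      -> return 1
    -> return 1
  -> return 1
-> return 1

Final answer: 1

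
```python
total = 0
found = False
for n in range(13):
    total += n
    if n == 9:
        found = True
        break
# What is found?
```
Trace:
  total=0
  total=0, found=False
  total=0, found=False, n=0
  total=1, found=False, n=1
  total=3, found=False, n=2
  total=6, found=False, n=3
  total=10, found=False, n=4
  total=15, found=False, n=5
  total=21, found=False, n=6
  total=28, found=False, n=7
  total=36, found=False, n=8
  total=45, found=True, n=9

Final answer: True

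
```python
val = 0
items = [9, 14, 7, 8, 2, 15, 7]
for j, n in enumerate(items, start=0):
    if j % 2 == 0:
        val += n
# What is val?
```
Trace:
  val=0
  val=9, j=0, n=9
  val=9, j=1, n=14
  val=16, j=2, n=7
  val=16, j=3, n=8
  val=18, j=4, n=2
  val=18, j=5, n=15
  val=25, j=6, n=7

Final answer: 25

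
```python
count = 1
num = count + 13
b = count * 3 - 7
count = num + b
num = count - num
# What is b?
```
Trace:
  count=1
  count=1, num=14
  count=1, num=14, b=-4
  count=10, num=14, b=-4
  count=10, num=-4, b=-4

Final answer: -4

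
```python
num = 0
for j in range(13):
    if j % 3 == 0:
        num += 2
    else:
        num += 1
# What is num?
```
Trace:
  num=0
  num=2, j=0
  num=3, j=1
  num=4, j=2
  num=6, j=3
  num=7, j=4
  num=8, j=5
  num=10, j=6
  num=11, j=7
  num=12, j=8
  num=14, j=9
  num=15, j=10
  num=16, j=11
  num=18, j=12

Final answer: 18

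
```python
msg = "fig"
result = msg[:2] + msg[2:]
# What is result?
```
Trace:
  msg='fig'
  msg='fig', result='fig'

Final answer: 'fig'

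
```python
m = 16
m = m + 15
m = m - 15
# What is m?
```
Trace:
  m=16
  m=31
  m=16

Final answer: 16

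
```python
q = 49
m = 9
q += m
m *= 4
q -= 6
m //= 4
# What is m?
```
Trace:
  q=49
  q=49, m=9
  q=58, m=9
  q=58, m=36
  q=52, m=36
  q=52, m=9

Final answer: 9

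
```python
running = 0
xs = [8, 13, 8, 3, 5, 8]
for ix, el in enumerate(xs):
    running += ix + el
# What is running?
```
Trace:
  running=0
  running=8, ix=0, el=8
  running=22, ix=1, el=13
  running=32, ix=2, el=8
  running=38, ix=3, el=3
  running=47, ix=4, el=5
  running=60, ix=5, el=8

Final answer: 60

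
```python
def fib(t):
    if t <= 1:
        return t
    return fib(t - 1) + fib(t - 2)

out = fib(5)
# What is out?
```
Call trace (a repeated sub-call is expanded the first time; later identical calls just restate its return value):
fib(t=5)
  fib(t=4)
    fib(t=3)
      fib(t=2)
        fib(t=1)
        -> return 1
        fib(t=0)
        -> return 0
      -> return 1
      fib(t=1)
      -> return 1
    -> return 2
    fib(t=2) -> return 1  (same call as traced above)
  -> return 3
  fib(t=3) -> return 2  (same call as traced above)
-> return 5

Final answer: 5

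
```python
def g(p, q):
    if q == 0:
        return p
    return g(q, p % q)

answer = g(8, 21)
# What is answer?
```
Call trace:
g(p=8, q=21)
  g(p=21, q=8)
    g(p=8, q=5)
      g(p=5, q=3)
        g(p=3, q=2)
          g(p=2, q=1)
            g(p=1, q=0)
            -> return 1
          -> return 1
        -> return 1
      -> return 1
    -> return 1
  -> return 1
-> return 1

Final answer: 1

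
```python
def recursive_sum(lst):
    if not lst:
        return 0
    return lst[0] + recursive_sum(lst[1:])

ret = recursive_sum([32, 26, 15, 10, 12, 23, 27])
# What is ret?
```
Call trace:
recursive_sum(lst=[32, 26, 15, 10, 12, 23, 27])
  recursive_sum(lst=[26, 15, 10, 12, 23, 27])
    recursive_sum(lst=[15, 10, 12, 23, 27])
      recursive_sum(lst=[10, 12, 23, 27])
        recursive_sum(lst=[12, 23, 27])
          recursive_sum(lst=[23, 27])
            recursive_sum(lst=[27])
              recursive_sum(lst=[])
              -> return 0
            -> return 27
          -> return 50
        -> return 62
      -> return 72
    -> return 87
  -> return 113
-> return 145

Final answer: 145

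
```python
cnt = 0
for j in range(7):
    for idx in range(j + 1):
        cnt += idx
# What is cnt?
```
Trace:
  cnt=0
  cnt=0, j=0, idx=0
  cnt=0, j=1, idx=0
  cnt=1, j=1, idx=1
  cnt=1, j=2, idx=0
  cnt=2, j=2, idx=1
  cnt=4, j=2, idx=2
  cnt=4, j=3, idx=0
  cnt=5, j=3, idx=1
  cnt=7, j=3, idx=2
  cnt=10, j=3, idx=3
  cnt=10, j=4, idx=0
  cnt=11, j=4, idx=1
  cnt=13, j=4, idx=2
  cnt=16, j=4, idx=3
  cnt=20, j=4, idx=4
  cnt=20, j=5, idx=0
  cnt=21, j=5, idx=1
  cnt=23, j=5, idx=2
  cnt=26, j=5, idx=3
  cnt=30, j=5, idx=4
  cnt=35, j=5, idx=5
  cnt=35, j=6, idx=0
  cnt=36, j=6, idx=1
  cnt=38, j=6, idx=2
  cnt=41, j=6, idx=3
  cnt=45, j=6, idx=4
  cnt=50, j=6, idx=5
  cnt=56, j=6, idx=6

Final answer: 56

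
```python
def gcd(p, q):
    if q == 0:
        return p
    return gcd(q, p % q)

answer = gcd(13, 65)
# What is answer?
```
Call trace:
gcd(p=13, q=65)
  gcd(p=65, q=13)
    gcd(p=13, q=0)
    -> return 13
  -> return 13
-> return 13

Final answer: 13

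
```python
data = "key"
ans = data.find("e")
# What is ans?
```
Trace:
  data='key'
  data='key', ans=1

Final answer: 1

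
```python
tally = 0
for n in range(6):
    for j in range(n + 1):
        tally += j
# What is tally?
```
Trace:
  tally=0
  tally=0, n=0, j=0
  tally=0, n=1, j=0
  tally=1, n=1, j=1
  tally=1, n=2, j=0
  tally=2, n=2, j=1
  tally=4, n=2, j=2
  tally=4, n=3, j=0
  tally=5, n=3, j=1
  tally=7, n=3, j=2
  tally=10, n=3, j=3
  tally=10, n=4, j=0
  tally=11, n=4, j=1
  tally=13, n=4, j=2
  tally=16, n=4, j=3
  tally=20, n=4, j=4
  tally=20, n=5, j=0
  tally=21, n=5, j=1
  tally=23, n=5, j=2
  tally=26, n=5, j=3
  tally=30, n=5, j=4
  tally=35, n=5, j=5

Final answer: 35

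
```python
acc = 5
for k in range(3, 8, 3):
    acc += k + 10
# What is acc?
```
Trace:
  acc=5
  acc=18, k=3
  acc=34, k=6

Final answer: 34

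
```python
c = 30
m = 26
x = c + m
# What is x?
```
Trace:
  c=30
  c=30, m=26
  c=30, m=26, x=56

Final answer: 56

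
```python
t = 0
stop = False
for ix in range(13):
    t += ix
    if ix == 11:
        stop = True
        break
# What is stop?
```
Trace:
  t=0
  t=0, stop=False
  t=0, stop=False, ix=0
  t=1, stop=False, ix=1
  t=3, stop=False, ix=2
  t=6, stop=False, ix=3
  t=10, stop=False, ix=4
  t=15, stop=False, ix=5
  t=21, stop=False, ix=6
  t=28, stop=False, ix=7
  t=36, stop=False, ix=8
  t=45, stop=False, ix=9
  t=55, stop=False, ix=10
  t=66, stop=True, ix=11

Final answer: True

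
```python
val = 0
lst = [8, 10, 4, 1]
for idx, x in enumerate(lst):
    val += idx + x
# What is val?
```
Trace:
  val=0
  val=8, idx=0, x=8
  val=19, idx=1, x=10
  val=25, idx=2, x=4
  val=29, idx=3, x=1

Final answer: 29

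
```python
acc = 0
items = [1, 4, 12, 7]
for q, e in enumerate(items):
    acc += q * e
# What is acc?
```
Trace:
  acc=0
  acc=0, q=0, e=1
  acc=4, q=1, e=4
  acc=28, q=2, e=12
  acc=49, q=3, e=7

Final answer: 49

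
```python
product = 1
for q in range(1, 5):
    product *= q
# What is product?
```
Trace:
  product=1
  product=1, q=1
  product=2, q=2
  product=6, q=3
  product=24, q=4

Final answer: 24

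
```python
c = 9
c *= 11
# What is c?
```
Trace:
  c=9
  c=99

Final answer: 99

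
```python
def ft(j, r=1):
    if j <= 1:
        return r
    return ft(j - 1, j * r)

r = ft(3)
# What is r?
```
Call trace:
ft(j=3, r=1)
  ft(j=2, r=3)
    ft(j=1, r=6)
    -> return 6
  -> return 6
-> return 6

Final answer: 6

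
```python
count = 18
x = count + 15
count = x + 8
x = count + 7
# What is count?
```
Trace:
  count=18
  count=18, x=33
  count=41, x=33
  count=41, x=48

Final answer: 41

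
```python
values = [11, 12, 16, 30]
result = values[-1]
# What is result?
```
Trace:
  values=[11, 12, 16, 30]
  values=[11, 12, 16, 30], result=30

Final answer: 30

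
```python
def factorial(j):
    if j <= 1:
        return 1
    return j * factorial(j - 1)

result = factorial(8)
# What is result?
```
Call trace:
factorial(j=8)
  factorial(j=7)
    factorial(j=6)
      factorial(j=5)
        factorial(j=4)
          factorial(j=3)
            factorial(j=2)
              factorial(j=1)
              -> return 1
            -> return 2
          -> return 6
        -> return 24
      -> return 120
    -> return 720
  -> return 5040
-> return 40320

Final answer: 40320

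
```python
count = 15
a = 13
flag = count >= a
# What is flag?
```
Trace:
  count=15
  count=15, a=13
  count=15, a=13, flag=True

Final answer: True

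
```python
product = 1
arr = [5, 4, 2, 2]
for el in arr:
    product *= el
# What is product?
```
Trace:
  product=1
  product=5, el=5
  product=20, el=4
  product=40, el=2
  product=80, el=2

Final answer: 80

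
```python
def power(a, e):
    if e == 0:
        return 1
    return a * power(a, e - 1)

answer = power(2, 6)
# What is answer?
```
Call trace:
power(a=2, e=6)
  power(a=2, e=5)
    power(a=2, e=4)
      power(a=2, e=3)
        power(a=2, e=2)
          power(a=2, e=1)
            power(a=2, e=0)
            -> return 1
          -> return 2
        -> return 4
      -> return 8
    -> return 16
  -> return 32
-> return 64

Final answer: 64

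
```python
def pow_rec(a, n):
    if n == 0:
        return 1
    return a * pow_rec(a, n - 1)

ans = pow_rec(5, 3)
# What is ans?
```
Call trace:
pow_rec(a=5, n=3)
  pow_rec(a=5, n=2)
    pow_rec(a=5, n=1)
      pow_rec(a=5, n=0)
      -> return 1
    -> return 5
  -> return 25
-> return 125

Final answer: 125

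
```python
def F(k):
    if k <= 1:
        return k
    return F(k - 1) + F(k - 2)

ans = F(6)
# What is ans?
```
Call trace (a repeated sub-call is expanded the first time; later identical calls just restate its return value):
F(k=6)
  F(k=5)
    F(k=4)
      F(k=3)
        F(k=2)
          F(k=1)
          -> return 1
          F(k=0)
          -> return 0
        -> return 1
        F(k=1)
        -> return 1
      -> return 2
      F(k=2) -> return 1  (same call as traced above)
    -> return 3
    F(k=3) -> return 2  (same call as traced above)
  -> return 5
  F(k=4) -> return 3  (same call as traced above)
-> return 8

Final answer: 8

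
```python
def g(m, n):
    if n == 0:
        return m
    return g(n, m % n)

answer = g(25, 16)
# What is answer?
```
Call trace:
g(m=25, n=16)
  g(m=16, n=9)
    g(m=9, n=7)
      g(m=7, n=2)
        g(m=2, n=1)
          g(m=1, n=0)
          -> return 1
        -> return 1
      -> return 1
    -> return 1
  -> return 1
-> return 1

Final answer: 1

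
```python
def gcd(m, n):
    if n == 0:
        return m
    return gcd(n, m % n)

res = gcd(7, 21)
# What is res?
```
Call trace:
gcd(m=7, n=21)
  gcd(m=21, n=7)
    gcd(m=7, n=0)
    -> return 7
  -> return 7
-> return 7

Final answer: 7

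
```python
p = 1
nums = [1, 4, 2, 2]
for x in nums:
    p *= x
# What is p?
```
Trace:
  p=1
  p=1, x=1
  p=4, x=4
  p=8, x=2
  p=16, x=2

Final answer: 16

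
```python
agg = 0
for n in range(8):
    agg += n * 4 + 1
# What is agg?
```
Trace:
  agg=0
  agg=1, n=0
  agg=6, n=1
  agg=15, n=2
  agg=28, n=3
  agg=45, n=4
  agg=66, n=5
  agg=91, n=6
  agg=120, n=7

Final answer: 120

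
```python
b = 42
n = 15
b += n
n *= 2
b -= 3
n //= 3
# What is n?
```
Trace:
  b=42
  b=42, n=15
  b=57, n=15
  b=57, n=30
  b=54, n=30
  b=54, n=10

Final answer: 10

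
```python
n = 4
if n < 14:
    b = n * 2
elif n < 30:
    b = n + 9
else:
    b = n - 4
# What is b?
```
Trace:
  n=4
  n=4, b=8

Final answer: 8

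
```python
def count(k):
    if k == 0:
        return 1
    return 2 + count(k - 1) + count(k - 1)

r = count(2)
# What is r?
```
Call trace (a repeated sub-call is expanded the first time; later identical calls just restate its return value):
count(k=2)
  count(k=1)
    count(k=0)
    -> return 1
    count(k=0)
    -> return 1
  -> return 4
  count(k=1) -> return 4  (same call as traced above)
-> return 10

Final answer: 10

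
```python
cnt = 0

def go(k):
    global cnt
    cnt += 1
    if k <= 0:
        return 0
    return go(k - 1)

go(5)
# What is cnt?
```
Call trace:
go(k=5)
  go(k=4)
    go(k=3)
      go(k=2)
        go(k=1)
          go(k=0)
          -> return 0
        -> return 0
      -> return 0
    -> return 0
  -> return 0
-> return 0

cnt is incremented once per call. go is entered once for each k = 5, 4, 3, 2, 1, 0 (the k <= 0 call returns without recursing), i.e. 5 + 1 calls.
cnt = 6

Final answer: 6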